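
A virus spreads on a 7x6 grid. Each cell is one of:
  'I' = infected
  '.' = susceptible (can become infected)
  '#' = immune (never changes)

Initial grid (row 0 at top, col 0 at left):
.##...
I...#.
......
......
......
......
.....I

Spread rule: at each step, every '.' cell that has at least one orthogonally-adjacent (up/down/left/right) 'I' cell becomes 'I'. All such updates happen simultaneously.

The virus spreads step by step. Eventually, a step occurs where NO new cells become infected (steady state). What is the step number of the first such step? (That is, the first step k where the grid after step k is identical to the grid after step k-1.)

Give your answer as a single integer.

Step 0 (initial): 2 infected
Step 1: +5 new -> 7 infected
Step 2: +6 new -> 13 infected
Step 3: +8 new -> 21 infected
Step 4: +10 new -> 31 infected
Step 5: +7 new -> 38 infected
Step 6: +1 new -> 39 infected
Step 7: +0 new -> 39 infected

Answer: 7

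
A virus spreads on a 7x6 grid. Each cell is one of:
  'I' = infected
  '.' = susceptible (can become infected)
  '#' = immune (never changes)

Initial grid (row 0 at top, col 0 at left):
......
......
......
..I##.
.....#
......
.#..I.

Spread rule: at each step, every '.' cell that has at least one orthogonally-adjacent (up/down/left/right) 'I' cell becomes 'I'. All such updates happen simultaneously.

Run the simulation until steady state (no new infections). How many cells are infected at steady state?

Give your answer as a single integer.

Step 0 (initial): 2 infected
Step 1: +6 new -> 8 infected
Step 2: +11 new -> 19 infected
Step 3: +7 new -> 26 infected
Step 4: +6 new -> 32 infected
Step 5: +5 new -> 37 infected
Step 6: +1 new -> 38 infected
Step 7: +0 new -> 38 infected

Answer: 38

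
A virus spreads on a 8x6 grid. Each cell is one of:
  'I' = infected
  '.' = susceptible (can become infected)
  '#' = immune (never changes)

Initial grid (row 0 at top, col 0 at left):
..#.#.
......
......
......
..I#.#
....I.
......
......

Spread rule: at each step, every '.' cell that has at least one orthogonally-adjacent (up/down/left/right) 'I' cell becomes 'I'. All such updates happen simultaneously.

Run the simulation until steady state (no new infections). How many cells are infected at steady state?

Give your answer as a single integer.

Step 0 (initial): 2 infected
Step 1: +7 new -> 9 infected
Step 2: +10 new -> 19 infected
Step 3: +11 new -> 30 infected
Step 4: +7 new -> 37 infected
Step 5: +5 new -> 42 infected
Step 6: +2 new -> 44 infected
Step 7: +0 new -> 44 infected

Answer: 44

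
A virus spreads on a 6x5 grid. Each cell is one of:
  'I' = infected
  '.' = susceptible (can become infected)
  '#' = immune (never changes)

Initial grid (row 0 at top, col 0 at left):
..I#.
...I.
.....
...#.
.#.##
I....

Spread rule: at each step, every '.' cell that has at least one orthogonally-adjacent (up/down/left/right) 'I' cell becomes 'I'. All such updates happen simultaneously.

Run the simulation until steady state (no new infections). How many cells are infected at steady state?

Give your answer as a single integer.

Answer: 25

Derivation:
Step 0 (initial): 3 infected
Step 1: +6 new -> 9 infected
Step 2: +7 new -> 16 infected
Step 3: +8 new -> 24 infected
Step 4: +1 new -> 25 infected
Step 5: +0 new -> 25 infected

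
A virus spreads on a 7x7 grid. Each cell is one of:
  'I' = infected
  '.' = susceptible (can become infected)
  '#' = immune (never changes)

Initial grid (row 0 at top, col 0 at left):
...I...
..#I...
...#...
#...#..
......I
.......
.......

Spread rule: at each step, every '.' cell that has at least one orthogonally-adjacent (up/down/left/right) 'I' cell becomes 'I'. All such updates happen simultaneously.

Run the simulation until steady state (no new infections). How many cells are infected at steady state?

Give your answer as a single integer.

Step 0 (initial): 3 infected
Step 1: +6 new -> 9 infected
Step 2: +9 new -> 18 infected
Step 3: +8 new -> 26 infected
Step 4: +6 new -> 32 infected
Step 5: +7 new -> 39 infected
Step 6: +3 new -> 42 infected
Step 7: +2 new -> 44 infected
Step 8: +1 new -> 45 infected
Step 9: +0 new -> 45 infected

Answer: 45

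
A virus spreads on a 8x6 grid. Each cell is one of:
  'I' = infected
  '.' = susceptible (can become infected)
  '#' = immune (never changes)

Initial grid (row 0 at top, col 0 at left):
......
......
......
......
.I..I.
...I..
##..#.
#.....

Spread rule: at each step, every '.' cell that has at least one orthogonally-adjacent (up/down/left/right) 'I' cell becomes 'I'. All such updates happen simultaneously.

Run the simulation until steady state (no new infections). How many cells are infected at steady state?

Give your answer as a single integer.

Step 0 (initial): 3 infected
Step 1: +10 new -> 13 infected
Step 2: +10 new -> 23 infected
Step 3: +9 new -> 32 infected
Step 4: +8 new -> 40 infected
Step 5: +4 new -> 44 infected
Step 6: +0 new -> 44 infected

Answer: 44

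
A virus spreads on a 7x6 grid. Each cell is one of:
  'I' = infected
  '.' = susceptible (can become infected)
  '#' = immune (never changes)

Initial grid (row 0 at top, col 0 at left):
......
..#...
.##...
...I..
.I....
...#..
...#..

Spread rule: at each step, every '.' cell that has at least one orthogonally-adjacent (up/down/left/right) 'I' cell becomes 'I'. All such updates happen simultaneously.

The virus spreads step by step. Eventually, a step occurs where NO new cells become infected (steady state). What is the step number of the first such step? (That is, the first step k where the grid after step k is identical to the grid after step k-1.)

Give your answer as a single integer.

Answer: 6

Derivation:
Step 0 (initial): 2 infected
Step 1: +8 new -> 10 infected
Step 2: +8 new -> 18 infected
Step 3: +8 new -> 26 infected
Step 4: +6 new -> 32 infected
Step 5: +5 new -> 37 infected
Step 6: +0 new -> 37 infected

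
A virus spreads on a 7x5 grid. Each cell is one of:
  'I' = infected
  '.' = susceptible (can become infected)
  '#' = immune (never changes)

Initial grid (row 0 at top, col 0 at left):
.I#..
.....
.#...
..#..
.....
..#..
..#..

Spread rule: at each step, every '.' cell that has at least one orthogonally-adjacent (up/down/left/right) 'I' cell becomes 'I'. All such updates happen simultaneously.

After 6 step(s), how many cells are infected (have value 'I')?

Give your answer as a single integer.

Answer: 21

Derivation:
Step 0 (initial): 1 infected
Step 1: +2 new -> 3 infected
Step 2: +2 new -> 5 infected
Step 3: +3 new -> 8 infected
Step 4: +4 new -> 12 infected
Step 5: +5 new -> 17 infected
Step 6: +4 new -> 21 infected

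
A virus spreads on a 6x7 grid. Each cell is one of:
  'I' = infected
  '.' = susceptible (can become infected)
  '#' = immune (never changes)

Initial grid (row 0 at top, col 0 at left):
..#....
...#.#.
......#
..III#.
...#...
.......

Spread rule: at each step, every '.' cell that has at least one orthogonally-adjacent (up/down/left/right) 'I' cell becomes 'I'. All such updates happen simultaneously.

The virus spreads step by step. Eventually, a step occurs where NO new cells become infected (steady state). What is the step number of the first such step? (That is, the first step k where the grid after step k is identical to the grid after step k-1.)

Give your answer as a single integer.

Step 0 (initial): 3 infected
Step 1: +6 new -> 9 infected
Step 2: +9 new -> 18 infected
Step 3: +8 new -> 26 infected
Step 4: +7 new -> 33 infected
Step 5: +2 new -> 35 infected
Step 6: +1 new -> 36 infected
Step 7: +0 new -> 36 infected

Answer: 7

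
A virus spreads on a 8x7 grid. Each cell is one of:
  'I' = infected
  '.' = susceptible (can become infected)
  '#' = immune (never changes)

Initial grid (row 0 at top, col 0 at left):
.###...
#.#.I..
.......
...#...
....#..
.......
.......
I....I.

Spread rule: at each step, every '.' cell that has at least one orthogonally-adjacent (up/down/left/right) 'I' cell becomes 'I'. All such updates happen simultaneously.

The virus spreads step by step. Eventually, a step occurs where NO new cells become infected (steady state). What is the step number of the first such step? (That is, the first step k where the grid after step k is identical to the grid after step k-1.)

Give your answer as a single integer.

Answer: 6

Derivation:
Step 0 (initial): 3 infected
Step 1: +9 new -> 12 infected
Step 2: +12 new -> 24 infected
Step 3: +11 new -> 35 infected
Step 4: +8 new -> 43 infected
Step 5: +5 new -> 48 infected
Step 6: +0 new -> 48 infected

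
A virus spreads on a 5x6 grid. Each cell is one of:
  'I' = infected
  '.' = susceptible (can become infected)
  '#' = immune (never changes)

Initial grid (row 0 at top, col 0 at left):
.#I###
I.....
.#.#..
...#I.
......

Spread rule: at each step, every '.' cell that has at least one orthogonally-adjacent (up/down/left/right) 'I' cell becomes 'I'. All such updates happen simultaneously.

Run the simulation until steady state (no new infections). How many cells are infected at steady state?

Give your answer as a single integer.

Step 0 (initial): 3 infected
Step 1: +7 new -> 10 infected
Step 2: +7 new -> 17 infected
Step 3: +5 new -> 22 infected
Step 4: +1 new -> 23 infected
Step 5: +0 new -> 23 infected

Answer: 23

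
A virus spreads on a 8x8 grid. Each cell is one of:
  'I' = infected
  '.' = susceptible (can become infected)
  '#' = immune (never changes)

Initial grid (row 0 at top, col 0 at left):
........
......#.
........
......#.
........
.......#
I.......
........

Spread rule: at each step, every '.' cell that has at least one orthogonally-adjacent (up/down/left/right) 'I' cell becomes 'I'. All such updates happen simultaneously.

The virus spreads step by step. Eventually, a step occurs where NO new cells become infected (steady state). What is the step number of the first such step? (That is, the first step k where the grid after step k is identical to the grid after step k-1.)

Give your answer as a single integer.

Answer: 14

Derivation:
Step 0 (initial): 1 infected
Step 1: +3 new -> 4 infected
Step 2: +4 new -> 8 infected
Step 3: +5 new -> 13 infected
Step 4: +6 new -> 19 infected
Step 5: +7 new -> 26 infected
Step 6: +8 new -> 34 infected
Step 7: +8 new -> 42 infected
Step 8: +6 new -> 48 infected
Step 9: +4 new -> 52 infected
Step 10: +4 new -> 56 infected
Step 11: +2 new -> 58 infected
Step 12: +2 new -> 60 infected
Step 13: +1 new -> 61 infected
Step 14: +0 new -> 61 infected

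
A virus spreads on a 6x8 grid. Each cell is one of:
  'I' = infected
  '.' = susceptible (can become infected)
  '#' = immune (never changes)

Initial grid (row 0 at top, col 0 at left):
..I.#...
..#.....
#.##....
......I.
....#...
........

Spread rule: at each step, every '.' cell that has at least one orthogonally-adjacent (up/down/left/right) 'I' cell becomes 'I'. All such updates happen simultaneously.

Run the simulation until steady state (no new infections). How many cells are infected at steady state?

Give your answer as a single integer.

Answer: 42

Derivation:
Step 0 (initial): 2 infected
Step 1: +6 new -> 8 infected
Step 2: +10 new -> 18 infected
Step 3: +10 new -> 28 infected
Step 4: +6 new -> 34 infected
Step 5: +4 new -> 38 infected
Step 6: +3 new -> 41 infected
Step 7: +1 new -> 42 infected
Step 8: +0 new -> 42 infected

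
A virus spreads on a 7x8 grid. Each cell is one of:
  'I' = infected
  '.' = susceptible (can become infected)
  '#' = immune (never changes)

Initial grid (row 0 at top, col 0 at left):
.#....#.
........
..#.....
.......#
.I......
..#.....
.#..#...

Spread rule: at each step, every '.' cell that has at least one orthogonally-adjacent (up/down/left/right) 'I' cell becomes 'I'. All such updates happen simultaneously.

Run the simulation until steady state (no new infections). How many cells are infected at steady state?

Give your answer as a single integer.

Answer: 49

Derivation:
Step 0 (initial): 1 infected
Step 1: +4 new -> 5 infected
Step 2: +5 new -> 10 infected
Step 3: +6 new -> 16 infected
Step 4: +7 new -> 23 infected
Step 5: +8 new -> 31 infected
Step 6: +7 new -> 38 infected
Step 7: +5 new -> 43 infected
Step 8: +4 new -> 47 infected
Step 9: +1 new -> 48 infected
Step 10: +1 new -> 49 infected
Step 11: +0 new -> 49 infected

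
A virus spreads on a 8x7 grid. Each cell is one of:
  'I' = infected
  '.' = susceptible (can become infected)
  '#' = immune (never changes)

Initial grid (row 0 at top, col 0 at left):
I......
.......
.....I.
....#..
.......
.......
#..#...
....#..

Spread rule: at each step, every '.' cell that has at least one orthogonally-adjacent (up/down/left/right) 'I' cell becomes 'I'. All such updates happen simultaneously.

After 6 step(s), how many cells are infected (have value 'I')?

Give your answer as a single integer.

Answer: 46

Derivation:
Step 0 (initial): 2 infected
Step 1: +6 new -> 8 infected
Step 2: +9 new -> 17 infected
Step 3: +12 new -> 29 infected
Step 4: +7 new -> 36 infected
Step 5: +7 new -> 43 infected
Step 6: +3 new -> 46 infected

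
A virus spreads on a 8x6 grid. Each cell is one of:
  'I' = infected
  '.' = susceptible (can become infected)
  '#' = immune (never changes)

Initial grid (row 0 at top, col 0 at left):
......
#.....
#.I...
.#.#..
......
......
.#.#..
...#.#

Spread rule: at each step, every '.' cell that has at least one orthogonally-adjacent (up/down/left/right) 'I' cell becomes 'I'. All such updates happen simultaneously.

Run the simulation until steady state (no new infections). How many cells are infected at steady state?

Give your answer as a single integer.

Step 0 (initial): 1 infected
Step 1: +4 new -> 5 infected
Step 2: +5 new -> 10 infected
Step 3: +8 new -> 18 infected
Step 4: +9 new -> 27 infected
Step 5: +6 new -> 33 infected
Step 6: +4 new -> 37 infected
Step 7: +3 new -> 40 infected
Step 8: +0 new -> 40 infected

Answer: 40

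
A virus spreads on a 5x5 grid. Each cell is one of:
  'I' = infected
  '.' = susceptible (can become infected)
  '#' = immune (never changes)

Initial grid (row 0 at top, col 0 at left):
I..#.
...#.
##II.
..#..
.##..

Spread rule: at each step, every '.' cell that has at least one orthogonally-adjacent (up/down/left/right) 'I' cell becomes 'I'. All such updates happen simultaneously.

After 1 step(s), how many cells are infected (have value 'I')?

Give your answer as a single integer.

Step 0 (initial): 3 infected
Step 1: +5 new -> 8 infected

Answer: 8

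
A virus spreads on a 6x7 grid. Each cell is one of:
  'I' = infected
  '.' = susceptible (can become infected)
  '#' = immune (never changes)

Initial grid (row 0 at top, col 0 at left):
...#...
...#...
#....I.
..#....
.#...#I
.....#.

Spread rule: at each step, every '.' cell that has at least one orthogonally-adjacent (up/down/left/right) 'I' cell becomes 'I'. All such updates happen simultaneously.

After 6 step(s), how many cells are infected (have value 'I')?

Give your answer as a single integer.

Answer: 31

Derivation:
Step 0 (initial): 2 infected
Step 1: +6 new -> 8 infected
Step 2: +5 new -> 13 infected
Step 3: +5 new -> 18 infected
Step 4: +4 new -> 22 infected
Step 5: +5 new -> 27 infected
Step 6: +4 new -> 31 infected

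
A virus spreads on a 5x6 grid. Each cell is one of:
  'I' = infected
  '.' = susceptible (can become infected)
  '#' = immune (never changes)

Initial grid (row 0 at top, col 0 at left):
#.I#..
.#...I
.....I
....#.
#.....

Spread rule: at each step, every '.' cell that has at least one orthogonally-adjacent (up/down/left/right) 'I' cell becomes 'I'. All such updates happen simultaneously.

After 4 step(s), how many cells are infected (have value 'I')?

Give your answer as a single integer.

Step 0 (initial): 3 infected
Step 1: +6 new -> 9 infected
Step 2: +5 new -> 14 infected
Step 3: +4 new -> 18 infected
Step 4: +4 new -> 22 infected

Answer: 22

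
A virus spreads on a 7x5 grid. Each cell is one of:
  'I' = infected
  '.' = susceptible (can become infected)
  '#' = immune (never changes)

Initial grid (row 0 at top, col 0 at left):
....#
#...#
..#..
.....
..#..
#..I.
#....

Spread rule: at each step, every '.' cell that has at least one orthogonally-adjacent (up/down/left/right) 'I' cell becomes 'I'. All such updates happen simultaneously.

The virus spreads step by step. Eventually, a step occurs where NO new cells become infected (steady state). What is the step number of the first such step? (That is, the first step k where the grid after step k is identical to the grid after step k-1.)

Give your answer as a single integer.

Answer: 9

Derivation:
Step 0 (initial): 1 infected
Step 1: +4 new -> 5 infected
Step 2: +5 new -> 10 infected
Step 3: +5 new -> 15 infected
Step 4: +4 new -> 19 infected
Step 5: +4 new -> 23 infected
Step 6: +3 new -> 26 infected
Step 7: +1 new -> 27 infected
Step 8: +1 new -> 28 infected
Step 9: +0 new -> 28 infected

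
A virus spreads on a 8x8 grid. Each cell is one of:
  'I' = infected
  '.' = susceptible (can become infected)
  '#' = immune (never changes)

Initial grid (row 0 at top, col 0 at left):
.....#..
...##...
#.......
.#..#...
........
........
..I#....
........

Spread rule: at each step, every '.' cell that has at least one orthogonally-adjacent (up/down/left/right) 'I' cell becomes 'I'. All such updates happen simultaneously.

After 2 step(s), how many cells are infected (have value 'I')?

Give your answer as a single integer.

Answer: 10

Derivation:
Step 0 (initial): 1 infected
Step 1: +3 new -> 4 infected
Step 2: +6 new -> 10 infected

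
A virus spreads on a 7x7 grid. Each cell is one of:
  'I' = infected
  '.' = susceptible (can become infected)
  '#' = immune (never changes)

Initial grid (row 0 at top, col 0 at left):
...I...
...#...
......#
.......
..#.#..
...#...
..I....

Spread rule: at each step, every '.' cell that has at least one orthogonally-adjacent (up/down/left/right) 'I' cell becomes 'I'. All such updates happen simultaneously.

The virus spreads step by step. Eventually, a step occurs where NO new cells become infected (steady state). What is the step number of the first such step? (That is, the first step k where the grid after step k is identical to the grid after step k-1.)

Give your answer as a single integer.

Answer: 7

Derivation:
Step 0 (initial): 2 infected
Step 1: +5 new -> 7 infected
Step 2: +7 new -> 14 infected
Step 3: +10 new -> 24 infected
Step 4: +11 new -> 35 infected
Step 5: +6 new -> 41 infected
Step 6: +3 new -> 44 infected
Step 7: +0 new -> 44 infected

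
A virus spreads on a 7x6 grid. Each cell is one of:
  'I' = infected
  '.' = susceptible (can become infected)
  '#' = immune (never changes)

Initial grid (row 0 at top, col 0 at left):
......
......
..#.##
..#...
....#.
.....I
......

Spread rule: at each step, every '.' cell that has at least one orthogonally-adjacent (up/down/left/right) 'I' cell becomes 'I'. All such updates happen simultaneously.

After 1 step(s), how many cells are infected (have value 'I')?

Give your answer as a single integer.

Step 0 (initial): 1 infected
Step 1: +3 new -> 4 infected

Answer: 4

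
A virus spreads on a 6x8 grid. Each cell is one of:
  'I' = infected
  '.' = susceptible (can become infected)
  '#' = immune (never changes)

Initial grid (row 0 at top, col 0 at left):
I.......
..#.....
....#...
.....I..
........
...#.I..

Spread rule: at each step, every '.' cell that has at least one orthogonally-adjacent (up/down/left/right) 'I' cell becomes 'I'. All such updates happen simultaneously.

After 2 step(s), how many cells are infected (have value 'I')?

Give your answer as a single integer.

Answer: 21

Derivation:
Step 0 (initial): 3 infected
Step 1: +8 new -> 11 infected
Step 2: +10 new -> 21 infected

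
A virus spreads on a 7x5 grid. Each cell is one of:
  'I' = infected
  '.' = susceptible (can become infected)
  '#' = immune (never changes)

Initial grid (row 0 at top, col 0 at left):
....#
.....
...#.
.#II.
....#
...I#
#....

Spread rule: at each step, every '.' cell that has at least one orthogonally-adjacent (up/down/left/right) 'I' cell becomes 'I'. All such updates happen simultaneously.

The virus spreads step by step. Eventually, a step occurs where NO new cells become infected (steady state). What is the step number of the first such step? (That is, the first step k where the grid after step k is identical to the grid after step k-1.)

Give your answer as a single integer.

Answer: 6

Derivation:
Step 0 (initial): 3 infected
Step 1: +6 new -> 9 infected
Step 2: +7 new -> 16 infected
Step 3: +8 new -> 24 infected
Step 4: +4 new -> 28 infected
Step 5: +1 new -> 29 infected
Step 6: +0 new -> 29 infected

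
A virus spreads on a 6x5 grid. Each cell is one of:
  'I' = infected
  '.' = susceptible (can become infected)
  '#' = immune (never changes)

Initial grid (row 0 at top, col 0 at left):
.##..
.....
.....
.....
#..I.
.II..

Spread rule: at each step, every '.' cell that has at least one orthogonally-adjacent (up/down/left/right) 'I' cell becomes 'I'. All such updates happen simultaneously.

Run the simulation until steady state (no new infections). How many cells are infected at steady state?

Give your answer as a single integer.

Answer: 27

Derivation:
Step 0 (initial): 3 infected
Step 1: +6 new -> 9 infected
Step 2: +5 new -> 14 infected
Step 3: +5 new -> 19 infected
Step 4: +5 new -> 24 infected
Step 5: +2 new -> 26 infected
Step 6: +1 new -> 27 infected
Step 7: +0 new -> 27 infected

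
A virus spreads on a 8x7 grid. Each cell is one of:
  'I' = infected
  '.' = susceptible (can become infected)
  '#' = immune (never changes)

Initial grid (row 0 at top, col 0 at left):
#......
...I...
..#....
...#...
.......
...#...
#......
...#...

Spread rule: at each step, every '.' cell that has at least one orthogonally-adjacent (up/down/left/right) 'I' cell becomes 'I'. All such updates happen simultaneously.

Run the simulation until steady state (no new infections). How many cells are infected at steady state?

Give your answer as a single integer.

Answer: 50

Derivation:
Step 0 (initial): 1 infected
Step 1: +4 new -> 5 infected
Step 2: +5 new -> 10 infected
Step 3: +7 new -> 17 infected
Step 4: +6 new -> 23 infected
Step 5: +7 new -> 30 infected
Step 6: +6 new -> 36 infected
Step 7: +7 new -> 43 infected
Step 8: +4 new -> 47 infected
Step 9: +3 new -> 50 infected
Step 10: +0 new -> 50 infected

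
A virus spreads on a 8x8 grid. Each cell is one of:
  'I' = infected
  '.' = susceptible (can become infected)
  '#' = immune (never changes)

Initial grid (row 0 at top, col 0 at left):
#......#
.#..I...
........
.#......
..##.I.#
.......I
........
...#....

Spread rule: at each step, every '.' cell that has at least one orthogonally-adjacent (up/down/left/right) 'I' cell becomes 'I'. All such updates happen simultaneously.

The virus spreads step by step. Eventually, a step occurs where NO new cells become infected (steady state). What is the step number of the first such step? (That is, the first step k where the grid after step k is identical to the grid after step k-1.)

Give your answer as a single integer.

Answer: 9

Derivation:
Step 0 (initial): 3 infected
Step 1: +10 new -> 13 infected
Step 2: +12 new -> 25 infected
Step 3: +11 new -> 36 infected
Step 4: +7 new -> 43 infected
Step 5: +3 new -> 46 infected
Step 6: +6 new -> 52 infected
Step 7: +3 new -> 55 infected
Step 8: +1 new -> 56 infected
Step 9: +0 new -> 56 infected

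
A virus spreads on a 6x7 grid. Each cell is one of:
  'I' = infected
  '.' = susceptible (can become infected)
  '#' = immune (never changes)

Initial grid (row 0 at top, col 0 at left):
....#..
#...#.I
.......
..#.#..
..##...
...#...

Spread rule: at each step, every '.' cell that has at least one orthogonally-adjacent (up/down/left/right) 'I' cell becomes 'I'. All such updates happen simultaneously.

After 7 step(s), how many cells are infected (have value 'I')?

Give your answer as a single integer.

Answer: 26

Derivation:
Step 0 (initial): 1 infected
Step 1: +3 new -> 4 infected
Step 2: +3 new -> 7 infected
Step 3: +3 new -> 10 infected
Step 4: +3 new -> 13 infected
Step 5: +5 new -> 18 infected
Step 6: +4 new -> 22 infected
Step 7: +4 new -> 26 infected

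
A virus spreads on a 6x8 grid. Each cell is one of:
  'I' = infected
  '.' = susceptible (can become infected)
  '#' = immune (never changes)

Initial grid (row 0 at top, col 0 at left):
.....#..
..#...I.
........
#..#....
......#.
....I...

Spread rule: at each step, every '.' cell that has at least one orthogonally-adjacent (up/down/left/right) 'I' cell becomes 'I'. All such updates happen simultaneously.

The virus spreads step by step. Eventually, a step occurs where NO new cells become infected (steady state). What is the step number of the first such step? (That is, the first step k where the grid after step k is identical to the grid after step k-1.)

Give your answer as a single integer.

Answer: 9

Derivation:
Step 0 (initial): 2 infected
Step 1: +7 new -> 9 infected
Step 2: +10 new -> 19 infected
Step 3: +8 new -> 27 infected
Step 4: +6 new -> 33 infected
Step 5: +4 new -> 37 infected
Step 6: +2 new -> 39 infected
Step 7: +3 new -> 42 infected
Step 8: +1 new -> 43 infected
Step 9: +0 new -> 43 infected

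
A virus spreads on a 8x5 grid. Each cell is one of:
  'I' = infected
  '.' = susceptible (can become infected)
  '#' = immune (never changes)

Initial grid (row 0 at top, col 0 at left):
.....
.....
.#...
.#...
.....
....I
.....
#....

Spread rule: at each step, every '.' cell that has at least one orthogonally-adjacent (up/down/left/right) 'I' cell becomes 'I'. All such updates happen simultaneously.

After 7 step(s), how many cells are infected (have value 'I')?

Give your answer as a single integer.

Step 0 (initial): 1 infected
Step 1: +3 new -> 4 infected
Step 2: +5 new -> 9 infected
Step 3: +6 new -> 15 infected
Step 4: +7 new -> 22 infected
Step 5: +6 new -> 28 infected
Step 6: +3 new -> 31 infected
Step 7: +3 new -> 34 infected

Answer: 34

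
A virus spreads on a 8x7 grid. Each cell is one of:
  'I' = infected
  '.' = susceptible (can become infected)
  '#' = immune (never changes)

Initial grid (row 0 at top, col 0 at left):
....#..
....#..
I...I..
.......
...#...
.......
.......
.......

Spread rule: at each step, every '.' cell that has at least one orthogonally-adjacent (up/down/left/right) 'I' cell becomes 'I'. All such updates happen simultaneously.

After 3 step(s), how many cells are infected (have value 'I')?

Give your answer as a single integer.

Answer: 30

Derivation:
Step 0 (initial): 2 infected
Step 1: +6 new -> 8 infected
Step 2: +11 new -> 19 infected
Step 3: +11 new -> 30 infected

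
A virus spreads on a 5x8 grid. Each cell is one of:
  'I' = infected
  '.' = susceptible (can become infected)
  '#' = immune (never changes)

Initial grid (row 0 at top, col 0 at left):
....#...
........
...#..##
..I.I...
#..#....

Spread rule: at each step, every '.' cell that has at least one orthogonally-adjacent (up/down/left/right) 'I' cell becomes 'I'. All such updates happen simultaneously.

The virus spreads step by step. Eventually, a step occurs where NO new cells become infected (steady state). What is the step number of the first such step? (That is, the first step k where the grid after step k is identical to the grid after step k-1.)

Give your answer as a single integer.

Step 0 (initial): 2 infected
Step 1: +7 new -> 9 infected
Step 2: +8 new -> 17 infected
Step 3: +7 new -> 24 infected
Step 4: +6 new -> 30 infected
Step 5: +3 new -> 33 infected
Step 6: +1 new -> 34 infected
Step 7: +0 new -> 34 infected

Answer: 7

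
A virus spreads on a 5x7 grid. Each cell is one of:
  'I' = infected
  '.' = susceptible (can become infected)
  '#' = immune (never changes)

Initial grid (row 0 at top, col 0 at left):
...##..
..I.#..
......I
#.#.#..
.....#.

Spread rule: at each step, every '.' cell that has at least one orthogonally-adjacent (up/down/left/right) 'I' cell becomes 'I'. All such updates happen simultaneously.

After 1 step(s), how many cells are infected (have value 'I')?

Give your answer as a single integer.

Answer: 9

Derivation:
Step 0 (initial): 2 infected
Step 1: +7 new -> 9 infected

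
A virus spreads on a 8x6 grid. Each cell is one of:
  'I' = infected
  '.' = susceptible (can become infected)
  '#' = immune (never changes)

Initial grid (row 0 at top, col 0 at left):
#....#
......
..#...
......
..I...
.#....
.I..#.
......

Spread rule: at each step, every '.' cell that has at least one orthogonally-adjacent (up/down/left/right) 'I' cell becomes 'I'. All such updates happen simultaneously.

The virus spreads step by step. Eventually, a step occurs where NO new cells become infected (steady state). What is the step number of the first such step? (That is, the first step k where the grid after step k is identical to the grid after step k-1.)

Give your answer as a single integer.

Answer: 7

Derivation:
Step 0 (initial): 2 infected
Step 1: +7 new -> 9 infected
Step 2: +9 new -> 18 infected
Step 3: +7 new -> 25 infected
Step 4: +7 new -> 32 infected
Step 5: +8 new -> 40 infected
Step 6: +3 new -> 43 infected
Step 7: +0 new -> 43 infected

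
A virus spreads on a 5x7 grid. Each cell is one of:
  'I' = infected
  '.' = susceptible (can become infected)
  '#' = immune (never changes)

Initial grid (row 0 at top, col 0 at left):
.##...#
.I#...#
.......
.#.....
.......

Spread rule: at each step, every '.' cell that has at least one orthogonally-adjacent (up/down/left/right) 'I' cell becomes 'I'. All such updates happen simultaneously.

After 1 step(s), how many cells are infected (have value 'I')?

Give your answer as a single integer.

Step 0 (initial): 1 infected
Step 1: +2 new -> 3 infected

Answer: 3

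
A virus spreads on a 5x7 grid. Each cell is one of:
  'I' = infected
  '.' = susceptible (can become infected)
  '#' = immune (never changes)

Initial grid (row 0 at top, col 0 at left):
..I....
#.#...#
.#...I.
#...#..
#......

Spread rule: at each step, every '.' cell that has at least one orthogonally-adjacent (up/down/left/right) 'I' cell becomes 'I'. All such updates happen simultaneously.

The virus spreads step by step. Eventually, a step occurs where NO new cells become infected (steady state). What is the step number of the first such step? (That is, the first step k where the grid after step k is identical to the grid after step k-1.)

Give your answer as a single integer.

Answer: 7

Derivation:
Step 0 (initial): 2 infected
Step 1: +6 new -> 8 infected
Step 2: +9 new -> 17 infected
Step 3: +5 new -> 22 infected
Step 4: +2 new -> 24 infected
Step 5: +2 new -> 26 infected
Step 6: +1 new -> 27 infected
Step 7: +0 new -> 27 infected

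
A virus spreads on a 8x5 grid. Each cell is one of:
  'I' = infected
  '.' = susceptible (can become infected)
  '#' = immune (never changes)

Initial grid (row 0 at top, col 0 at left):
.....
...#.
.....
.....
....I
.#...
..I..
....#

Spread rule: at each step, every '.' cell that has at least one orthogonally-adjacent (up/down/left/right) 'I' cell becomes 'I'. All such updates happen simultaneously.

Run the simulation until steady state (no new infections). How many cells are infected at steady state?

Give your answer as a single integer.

Step 0 (initial): 2 infected
Step 1: +7 new -> 9 infected
Step 2: +8 new -> 17 infected
Step 3: +6 new -> 23 infected
Step 4: +4 new -> 27 infected
Step 5: +4 new -> 31 infected
Step 6: +3 new -> 34 infected
Step 7: +2 new -> 36 infected
Step 8: +1 new -> 37 infected
Step 9: +0 new -> 37 infected

Answer: 37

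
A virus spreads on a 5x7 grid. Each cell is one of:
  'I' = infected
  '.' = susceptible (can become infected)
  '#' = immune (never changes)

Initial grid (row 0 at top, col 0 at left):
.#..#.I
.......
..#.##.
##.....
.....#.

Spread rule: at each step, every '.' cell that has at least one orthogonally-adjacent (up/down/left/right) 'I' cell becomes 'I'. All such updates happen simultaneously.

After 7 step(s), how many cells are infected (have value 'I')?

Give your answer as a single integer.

Step 0 (initial): 1 infected
Step 1: +2 new -> 3 infected
Step 2: +2 new -> 5 infected
Step 3: +2 new -> 7 infected
Step 4: +3 new -> 10 infected
Step 5: +4 new -> 14 infected
Step 6: +4 new -> 18 infected
Step 7: +4 new -> 22 infected

Answer: 22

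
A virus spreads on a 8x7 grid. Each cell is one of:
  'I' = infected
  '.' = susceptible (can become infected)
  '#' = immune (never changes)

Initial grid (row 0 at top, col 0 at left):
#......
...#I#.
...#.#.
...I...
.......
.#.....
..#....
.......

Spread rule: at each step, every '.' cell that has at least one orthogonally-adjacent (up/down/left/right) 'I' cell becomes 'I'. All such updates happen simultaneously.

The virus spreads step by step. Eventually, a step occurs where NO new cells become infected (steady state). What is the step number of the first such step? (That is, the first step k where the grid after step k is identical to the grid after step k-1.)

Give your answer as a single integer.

Answer: 8

Derivation:
Step 0 (initial): 2 infected
Step 1: +5 new -> 7 infected
Step 2: +8 new -> 15 infected
Step 3: +11 new -> 26 infected
Step 4: +10 new -> 36 infected
Step 5: +6 new -> 42 infected
Step 6: +4 new -> 46 infected
Step 7: +3 new -> 49 infected
Step 8: +0 new -> 49 infected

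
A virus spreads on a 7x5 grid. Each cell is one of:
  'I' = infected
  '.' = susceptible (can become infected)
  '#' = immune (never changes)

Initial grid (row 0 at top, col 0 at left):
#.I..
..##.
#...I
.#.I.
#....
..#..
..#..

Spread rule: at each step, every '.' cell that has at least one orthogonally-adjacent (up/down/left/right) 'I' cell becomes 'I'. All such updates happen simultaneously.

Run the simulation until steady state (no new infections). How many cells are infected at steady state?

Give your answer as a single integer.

Answer: 26

Derivation:
Step 0 (initial): 3 infected
Step 1: +7 new -> 10 infected
Step 2: +6 new -> 16 infected
Step 3: +5 new -> 21 infected
Step 4: +2 new -> 23 infected
Step 5: +2 new -> 25 infected
Step 6: +1 new -> 26 infected
Step 7: +0 new -> 26 infected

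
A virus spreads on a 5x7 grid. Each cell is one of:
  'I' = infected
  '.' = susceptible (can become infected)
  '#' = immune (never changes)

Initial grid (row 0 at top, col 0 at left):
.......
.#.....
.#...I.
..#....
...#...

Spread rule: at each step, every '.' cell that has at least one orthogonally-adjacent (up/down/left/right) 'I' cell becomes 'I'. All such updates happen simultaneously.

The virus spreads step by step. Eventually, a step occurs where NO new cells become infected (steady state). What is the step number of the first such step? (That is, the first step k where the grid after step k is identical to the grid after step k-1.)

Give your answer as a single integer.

Answer: 14

Derivation:
Step 0 (initial): 1 infected
Step 1: +4 new -> 5 infected
Step 2: +7 new -> 12 infected
Step 3: +7 new -> 19 infected
Step 4: +2 new -> 21 infected
Step 5: +1 new -> 22 infected
Step 6: +1 new -> 23 infected
Step 7: +1 new -> 24 infected
Step 8: +1 new -> 25 infected
Step 9: +1 new -> 26 infected
Step 10: +1 new -> 27 infected
Step 11: +2 new -> 29 infected
Step 12: +1 new -> 30 infected
Step 13: +1 new -> 31 infected
Step 14: +0 new -> 31 infected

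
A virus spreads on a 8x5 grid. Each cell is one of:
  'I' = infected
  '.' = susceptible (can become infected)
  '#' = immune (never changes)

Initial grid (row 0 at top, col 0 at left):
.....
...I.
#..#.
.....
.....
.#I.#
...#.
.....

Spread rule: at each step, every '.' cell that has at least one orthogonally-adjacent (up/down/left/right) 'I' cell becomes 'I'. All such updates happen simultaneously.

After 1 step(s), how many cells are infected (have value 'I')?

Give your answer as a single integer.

Answer: 8

Derivation:
Step 0 (initial): 2 infected
Step 1: +6 new -> 8 infected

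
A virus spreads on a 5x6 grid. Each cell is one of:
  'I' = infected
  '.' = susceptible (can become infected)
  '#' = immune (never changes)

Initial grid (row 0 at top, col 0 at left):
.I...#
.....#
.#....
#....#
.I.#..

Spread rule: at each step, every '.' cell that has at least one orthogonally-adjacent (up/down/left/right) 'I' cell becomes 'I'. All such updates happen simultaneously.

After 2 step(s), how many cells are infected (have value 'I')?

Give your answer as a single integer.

Answer: 12

Derivation:
Step 0 (initial): 2 infected
Step 1: +6 new -> 8 infected
Step 2: +4 new -> 12 infected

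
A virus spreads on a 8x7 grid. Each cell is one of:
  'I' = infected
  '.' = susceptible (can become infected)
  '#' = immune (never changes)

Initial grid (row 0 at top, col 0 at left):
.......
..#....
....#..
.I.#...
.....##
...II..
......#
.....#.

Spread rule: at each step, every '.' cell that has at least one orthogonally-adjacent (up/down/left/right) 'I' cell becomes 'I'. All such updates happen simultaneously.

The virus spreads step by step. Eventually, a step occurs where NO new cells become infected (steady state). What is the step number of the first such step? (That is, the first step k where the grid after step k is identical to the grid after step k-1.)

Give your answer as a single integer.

Step 0 (initial): 3 infected
Step 1: +10 new -> 13 infected
Step 2: +12 new -> 25 infected
Step 3: +7 new -> 32 infected
Step 4: +7 new -> 39 infected
Step 5: +5 new -> 44 infected
Step 6: +3 new -> 47 infected
Step 7: +1 new -> 48 infected
Step 8: +0 new -> 48 infected

Answer: 8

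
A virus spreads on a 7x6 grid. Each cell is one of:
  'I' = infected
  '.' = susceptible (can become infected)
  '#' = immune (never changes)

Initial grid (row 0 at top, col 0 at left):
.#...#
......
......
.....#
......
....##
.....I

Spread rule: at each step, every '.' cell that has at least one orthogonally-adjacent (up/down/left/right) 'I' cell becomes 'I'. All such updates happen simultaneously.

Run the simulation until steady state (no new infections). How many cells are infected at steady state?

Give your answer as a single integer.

Step 0 (initial): 1 infected
Step 1: +1 new -> 2 infected
Step 2: +1 new -> 3 infected
Step 3: +2 new -> 5 infected
Step 4: +3 new -> 8 infected
Step 5: +5 new -> 13 infected
Step 6: +6 new -> 19 infected
Step 7: +5 new -> 24 infected
Step 8: +6 new -> 30 infected
Step 9: +5 new -> 35 infected
Step 10: +1 new -> 36 infected
Step 11: +1 new -> 37 infected
Step 12: +0 new -> 37 infected

Answer: 37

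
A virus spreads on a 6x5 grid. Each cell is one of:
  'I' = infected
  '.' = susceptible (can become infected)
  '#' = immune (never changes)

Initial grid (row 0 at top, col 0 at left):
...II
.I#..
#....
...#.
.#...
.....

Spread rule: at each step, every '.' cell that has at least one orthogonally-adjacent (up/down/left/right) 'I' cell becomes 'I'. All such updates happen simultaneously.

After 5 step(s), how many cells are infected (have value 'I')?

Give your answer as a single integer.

Answer: 24

Derivation:
Step 0 (initial): 3 infected
Step 1: +6 new -> 9 infected
Step 2: +5 new -> 14 infected
Step 3: +3 new -> 17 infected
Step 4: +3 new -> 20 infected
Step 5: +4 new -> 24 infected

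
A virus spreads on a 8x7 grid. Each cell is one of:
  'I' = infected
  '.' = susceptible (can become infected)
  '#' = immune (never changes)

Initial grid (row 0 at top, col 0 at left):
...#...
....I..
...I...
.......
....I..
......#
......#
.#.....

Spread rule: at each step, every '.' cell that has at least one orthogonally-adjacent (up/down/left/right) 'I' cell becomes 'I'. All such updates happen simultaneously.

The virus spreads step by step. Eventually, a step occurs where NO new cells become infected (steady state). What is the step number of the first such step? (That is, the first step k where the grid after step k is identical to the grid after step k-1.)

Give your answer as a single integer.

Step 0 (initial): 3 infected
Step 1: +10 new -> 13 infected
Step 2: +12 new -> 25 infected
Step 3: +12 new -> 37 infected
Step 4: +8 new -> 45 infected
Step 5: +5 new -> 50 infected
Step 6: +1 new -> 51 infected
Step 7: +1 new -> 52 infected
Step 8: +0 new -> 52 infected

Answer: 8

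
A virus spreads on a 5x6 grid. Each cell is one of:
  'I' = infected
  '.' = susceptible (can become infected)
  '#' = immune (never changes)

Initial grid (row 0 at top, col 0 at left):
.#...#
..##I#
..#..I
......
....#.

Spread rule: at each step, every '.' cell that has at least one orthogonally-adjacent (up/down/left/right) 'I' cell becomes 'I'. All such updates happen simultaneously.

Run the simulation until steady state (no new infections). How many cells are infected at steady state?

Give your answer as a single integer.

Step 0 (initial): 2 infected
Step 1: +3 new -> 5 infected
Step 2: +4 new -> 9 infected
Step 3: +2 new -> 11 infected
Step 4: +2 new -> 13 infected
Step 5: +2 new -> 15 infected
Step 6: +3 new -> 18 infected
Step 7: +3 new -> 21 infected
Step 8: +1 new -> 22 infected
Step 9: +1 new -> 23 infected
Step 10: +0 new -> 23 infected

Answer: 23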